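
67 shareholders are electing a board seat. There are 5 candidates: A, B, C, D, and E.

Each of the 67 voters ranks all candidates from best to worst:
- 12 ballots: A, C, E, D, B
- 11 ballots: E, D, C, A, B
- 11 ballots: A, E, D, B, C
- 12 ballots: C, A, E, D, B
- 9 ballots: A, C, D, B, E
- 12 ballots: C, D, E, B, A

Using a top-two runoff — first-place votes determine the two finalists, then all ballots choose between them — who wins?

Round 1 first-place votes: A 32, B 0, C 24, D 0, E 11. A and C advance.
Runoff: A is ranked above C on 32 ballots, C above A on 35.

C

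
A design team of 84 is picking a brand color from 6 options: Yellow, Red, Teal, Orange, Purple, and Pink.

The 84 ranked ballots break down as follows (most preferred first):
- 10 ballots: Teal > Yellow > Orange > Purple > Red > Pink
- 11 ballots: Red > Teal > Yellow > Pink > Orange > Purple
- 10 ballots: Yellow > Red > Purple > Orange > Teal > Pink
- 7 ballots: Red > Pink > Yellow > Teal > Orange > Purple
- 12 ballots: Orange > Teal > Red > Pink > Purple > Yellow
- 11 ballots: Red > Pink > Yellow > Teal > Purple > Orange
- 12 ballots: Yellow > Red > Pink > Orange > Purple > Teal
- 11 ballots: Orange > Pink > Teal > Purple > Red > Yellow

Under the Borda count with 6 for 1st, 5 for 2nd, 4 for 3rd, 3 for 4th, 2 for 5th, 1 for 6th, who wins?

Red

Yellow: 10×5 + 11×4 + 10×6 + 7×4 + 12×1 + 11×4 + 12×6 + 11×1 = 321
Red: 10×2 + 11×6 + 10×5 + 7×6 + 12×4 + 11×6 + 12×5 + 11×2 = 374
Teal: 10×6 + 11×5 + 10×2 + 7×3 + 12×5 + 11×3 + 12×1 + 11×4 = 305
Orange: 10×4 + 11×2 + 10×3 + 7×2 + 12×6 + 11×1 + 12×3 + 11×6 = 291
Purple: 10×3 + 11×1 + 10×4 + 7×1 + 12×2 + 11×2 + 12×2 + 11×3 = 191
Pink: 10×1 + 11×3 + 10×1 + 7×5 + 12×3 + 11×5 + 12×4 + 11×5 = 282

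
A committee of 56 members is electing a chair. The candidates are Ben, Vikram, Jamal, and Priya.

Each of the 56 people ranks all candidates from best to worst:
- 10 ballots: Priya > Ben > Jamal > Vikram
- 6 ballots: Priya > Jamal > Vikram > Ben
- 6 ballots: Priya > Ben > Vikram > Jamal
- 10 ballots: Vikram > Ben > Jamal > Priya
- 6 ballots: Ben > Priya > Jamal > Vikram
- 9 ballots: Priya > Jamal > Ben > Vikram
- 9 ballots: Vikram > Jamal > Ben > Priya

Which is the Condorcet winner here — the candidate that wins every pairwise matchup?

Priya

Priya vs Ben: 31–25
Priya vs Vikram: 37–19
Priya vs Jamal: 37–19
Priya beats every other candidate.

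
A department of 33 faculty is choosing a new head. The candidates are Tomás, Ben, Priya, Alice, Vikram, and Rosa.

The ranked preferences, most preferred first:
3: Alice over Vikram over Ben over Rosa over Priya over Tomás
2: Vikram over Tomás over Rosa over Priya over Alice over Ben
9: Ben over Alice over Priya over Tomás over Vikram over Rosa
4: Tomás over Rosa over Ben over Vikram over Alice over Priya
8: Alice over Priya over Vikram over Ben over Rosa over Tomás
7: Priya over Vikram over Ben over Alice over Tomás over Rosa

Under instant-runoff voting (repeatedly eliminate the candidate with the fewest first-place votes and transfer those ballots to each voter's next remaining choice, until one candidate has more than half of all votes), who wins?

Round 1: Tomás 4, Ben 9, Priya 7, Alice 11, Vikram 2, Rosa 0. Rosa eliminated.
Round 2: Tomás 4, Ben 9, Priya 7, Alice 11, Vikram 2. Vikram eliminated.
Round 3: Tomás 6, Ben 9, Priya 7, Alice 11. Tomás eliminated.
Round 4: Ben 13, Priya 9, Alice 11. Priya eliminated.
Round 5: Ben 20, Alice 13. Ben has a majority (≥17).

Ben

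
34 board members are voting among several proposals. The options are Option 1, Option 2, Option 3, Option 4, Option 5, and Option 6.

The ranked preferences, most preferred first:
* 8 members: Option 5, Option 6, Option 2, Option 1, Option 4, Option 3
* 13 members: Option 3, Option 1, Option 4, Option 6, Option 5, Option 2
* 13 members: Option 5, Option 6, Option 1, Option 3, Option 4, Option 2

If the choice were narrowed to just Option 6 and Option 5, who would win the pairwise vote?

Option 6 is ranked above Option 5 on 13 ballots; Option 5 above Option 6 on 21.

Option 5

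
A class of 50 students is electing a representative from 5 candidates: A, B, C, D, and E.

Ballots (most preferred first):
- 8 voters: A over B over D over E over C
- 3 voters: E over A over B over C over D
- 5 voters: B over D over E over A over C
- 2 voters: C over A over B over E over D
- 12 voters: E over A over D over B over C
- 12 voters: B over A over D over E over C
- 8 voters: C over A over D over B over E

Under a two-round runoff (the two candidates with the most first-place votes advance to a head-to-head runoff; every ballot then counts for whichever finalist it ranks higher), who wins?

B

Round 1 first-place votes: A 8, B 17, C 10, D 0, E 15. B and E advance.
Runoff: B is ranked above E on 35 ballots, E above B on 15.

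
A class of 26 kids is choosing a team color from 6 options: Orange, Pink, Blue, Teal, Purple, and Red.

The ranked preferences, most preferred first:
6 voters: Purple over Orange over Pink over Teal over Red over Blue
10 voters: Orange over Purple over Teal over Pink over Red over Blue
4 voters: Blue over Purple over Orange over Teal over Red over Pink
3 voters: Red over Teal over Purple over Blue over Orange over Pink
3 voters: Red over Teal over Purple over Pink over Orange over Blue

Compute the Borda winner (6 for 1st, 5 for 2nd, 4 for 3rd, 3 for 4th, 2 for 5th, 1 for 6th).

Orange: 6×5 + 10×6 + 4×4 + 3×2 + 3×2 = 118
Pink: 6×4 + 10×3 + 4×1 + 3×1 + 3×3 = 70
Blue: 6×1 + 10×1 + 4×6 + 3×3 + 3×1 = 52
Teal: 6×3 + 10×4 + 4×3 + 3×5 + 3×5 = 100
Purple: 6×6 + 10×5 + 4×5 + 3×4 + 3×4 = 130
Red: 6×2 + 10×2 + 4×2 + 3×6 + 3×6 = 76

Purple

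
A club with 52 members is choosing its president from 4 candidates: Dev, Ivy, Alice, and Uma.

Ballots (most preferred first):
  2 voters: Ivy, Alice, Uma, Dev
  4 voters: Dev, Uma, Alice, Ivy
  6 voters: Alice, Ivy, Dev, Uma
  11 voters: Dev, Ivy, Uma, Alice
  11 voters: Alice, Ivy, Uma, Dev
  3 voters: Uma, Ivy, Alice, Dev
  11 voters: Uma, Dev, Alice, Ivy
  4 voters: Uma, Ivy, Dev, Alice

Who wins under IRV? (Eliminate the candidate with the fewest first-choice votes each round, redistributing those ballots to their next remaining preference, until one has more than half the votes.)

Uma

Round 1: Dev 15, Ivy 2, Alice 17, Uma 18. Ivy eliminated.
Round 2: Dev 15, Alice 19, Uma 18. Dev eliminated.
Round 3: Alice 19, Uma 33. Uma has a majority (≥27).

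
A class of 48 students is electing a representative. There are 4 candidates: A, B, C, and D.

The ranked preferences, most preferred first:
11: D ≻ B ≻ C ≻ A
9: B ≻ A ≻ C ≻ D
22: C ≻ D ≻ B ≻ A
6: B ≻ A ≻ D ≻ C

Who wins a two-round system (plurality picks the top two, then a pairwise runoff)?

B

Round 1 first-place votes: A 0, B 15, C 22, D 11. C and B advance.
Runoff: C is ranked above B on 22 ballots, B above C on 26.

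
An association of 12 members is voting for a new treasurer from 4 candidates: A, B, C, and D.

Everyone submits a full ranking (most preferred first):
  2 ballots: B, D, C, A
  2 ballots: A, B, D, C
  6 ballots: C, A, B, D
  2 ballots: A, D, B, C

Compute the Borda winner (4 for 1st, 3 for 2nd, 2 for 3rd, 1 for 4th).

A

A: 2×1 + 2×4 + 6×3 + 2×4 = 36
B: 2×4 + 2×3 + 6×2 + 2×2 = 30
C: 2×2 + 2×1 + 6×4 + 2×1 = 32
D: 2×3 + 2×2 + 6×1 + 2×3 = 22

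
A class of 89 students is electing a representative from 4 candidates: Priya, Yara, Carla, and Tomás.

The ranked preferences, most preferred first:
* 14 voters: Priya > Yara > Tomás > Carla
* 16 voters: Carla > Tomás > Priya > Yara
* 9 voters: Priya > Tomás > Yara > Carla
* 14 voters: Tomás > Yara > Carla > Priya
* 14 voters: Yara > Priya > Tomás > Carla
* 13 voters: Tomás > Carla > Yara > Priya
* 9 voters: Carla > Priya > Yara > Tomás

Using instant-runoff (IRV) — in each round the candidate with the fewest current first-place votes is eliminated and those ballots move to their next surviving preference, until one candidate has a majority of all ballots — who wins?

Priya

Round 1: Priya 23, Yara 14, Carla 25, Tomás 27. Yara eliminated.
Round 2: Priya 37, Carla 25, Tomás 27. Carla eliminated.
Round 3: Priya 46, Tomás 43. Priya has a majority (≥45).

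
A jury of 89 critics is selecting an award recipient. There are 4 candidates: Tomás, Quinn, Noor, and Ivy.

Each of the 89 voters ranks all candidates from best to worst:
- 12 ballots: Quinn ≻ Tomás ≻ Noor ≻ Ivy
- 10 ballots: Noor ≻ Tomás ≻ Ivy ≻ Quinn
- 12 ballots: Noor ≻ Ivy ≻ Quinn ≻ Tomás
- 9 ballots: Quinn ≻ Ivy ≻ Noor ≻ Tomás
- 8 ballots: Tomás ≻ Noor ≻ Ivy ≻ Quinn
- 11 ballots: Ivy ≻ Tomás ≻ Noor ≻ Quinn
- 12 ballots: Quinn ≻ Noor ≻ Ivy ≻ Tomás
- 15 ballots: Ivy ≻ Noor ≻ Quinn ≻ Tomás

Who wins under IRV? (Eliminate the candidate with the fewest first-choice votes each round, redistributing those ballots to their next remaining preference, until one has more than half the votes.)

Noor

Round 1: Tomás 8, Quinn 33, Noor 22, Ivy 26. Tomás eliminated.
Round 2: Quinn 33, Noor 30, Ivy 26. Ivy eliminated.
Round 3: Quinn 33, Noor 56. Noor has a majority (≥45).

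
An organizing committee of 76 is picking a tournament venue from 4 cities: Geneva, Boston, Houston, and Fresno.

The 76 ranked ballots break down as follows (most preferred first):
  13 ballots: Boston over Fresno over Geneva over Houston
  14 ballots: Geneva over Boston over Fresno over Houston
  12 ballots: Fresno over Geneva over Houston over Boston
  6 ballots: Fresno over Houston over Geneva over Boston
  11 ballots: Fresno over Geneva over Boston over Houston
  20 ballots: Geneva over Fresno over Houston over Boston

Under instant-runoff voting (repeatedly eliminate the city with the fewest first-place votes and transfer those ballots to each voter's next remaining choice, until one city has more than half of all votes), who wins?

Round 1: Geneva 34, Boston 13, Houston 0, Fresno 29. Houston eliminated.
Round 2: Geneva 34, Boston 13, Fresno 29. Boston eliminated.
Round 3: Geneva 34, Fresno 42. Fresno has a majority (≥39).

Fresno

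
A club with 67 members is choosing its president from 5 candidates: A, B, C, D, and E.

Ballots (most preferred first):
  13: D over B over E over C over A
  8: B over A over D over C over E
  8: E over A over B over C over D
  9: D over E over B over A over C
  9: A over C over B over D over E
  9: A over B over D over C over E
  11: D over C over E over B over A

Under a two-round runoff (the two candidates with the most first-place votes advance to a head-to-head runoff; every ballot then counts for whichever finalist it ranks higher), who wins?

Round 1 first-place votes: A 18, B 8, C 0, D 33, E 8. D and A advance.
Runoff: D is ranked above A on 33 ballots, A above D on 34.

A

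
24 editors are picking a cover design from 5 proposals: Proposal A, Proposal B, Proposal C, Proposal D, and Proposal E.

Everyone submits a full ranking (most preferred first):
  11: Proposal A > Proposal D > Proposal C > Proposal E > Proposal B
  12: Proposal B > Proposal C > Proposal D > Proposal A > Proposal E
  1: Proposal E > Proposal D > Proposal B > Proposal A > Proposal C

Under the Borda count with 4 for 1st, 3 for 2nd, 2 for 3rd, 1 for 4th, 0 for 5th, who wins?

Proposal D

Proposal A: 11×4 + 12×1 + 1×1 = 57
Proposal B: 11×0 + 12×4 + 1×2 = 50
Proposal C: 11×2 + 12×3 + 1×0 = 58
Proposal D: 11×3 + 12×2 + 1×3 = 60
Proposal E: 11×1 + 12×0 + 1×4 = 15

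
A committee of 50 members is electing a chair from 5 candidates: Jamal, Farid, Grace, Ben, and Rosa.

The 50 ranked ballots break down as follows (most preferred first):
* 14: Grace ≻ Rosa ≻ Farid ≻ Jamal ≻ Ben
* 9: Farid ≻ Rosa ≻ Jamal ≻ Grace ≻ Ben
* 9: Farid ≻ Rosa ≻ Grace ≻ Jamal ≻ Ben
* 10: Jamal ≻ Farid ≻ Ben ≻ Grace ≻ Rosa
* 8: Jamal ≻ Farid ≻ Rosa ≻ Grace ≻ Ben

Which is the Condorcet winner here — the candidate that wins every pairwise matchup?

Farid vs Jamal: 32–18
Farid vs Grace: 36–14
Farid vs Ben: 50–0
Farid vs Rosa: 36–14
Farid beats every other candidate.

Farid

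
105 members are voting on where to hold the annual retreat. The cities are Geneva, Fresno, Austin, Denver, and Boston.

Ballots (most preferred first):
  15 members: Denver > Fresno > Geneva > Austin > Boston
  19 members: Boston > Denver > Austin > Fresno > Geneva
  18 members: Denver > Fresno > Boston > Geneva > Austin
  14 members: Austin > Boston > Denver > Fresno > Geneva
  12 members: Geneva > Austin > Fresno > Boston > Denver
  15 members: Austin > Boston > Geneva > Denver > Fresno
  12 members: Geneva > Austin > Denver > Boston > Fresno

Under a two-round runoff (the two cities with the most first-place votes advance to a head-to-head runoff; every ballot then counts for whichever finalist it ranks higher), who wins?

Austin

Round 1 first-place votes: Geneva 24, Fresno 0, Austin 29, Denver 33, Boston 19. Denver and Austin advance.
Runoff: Denver is ranked above Austin on 52 ballots, Austin above Denver on 53.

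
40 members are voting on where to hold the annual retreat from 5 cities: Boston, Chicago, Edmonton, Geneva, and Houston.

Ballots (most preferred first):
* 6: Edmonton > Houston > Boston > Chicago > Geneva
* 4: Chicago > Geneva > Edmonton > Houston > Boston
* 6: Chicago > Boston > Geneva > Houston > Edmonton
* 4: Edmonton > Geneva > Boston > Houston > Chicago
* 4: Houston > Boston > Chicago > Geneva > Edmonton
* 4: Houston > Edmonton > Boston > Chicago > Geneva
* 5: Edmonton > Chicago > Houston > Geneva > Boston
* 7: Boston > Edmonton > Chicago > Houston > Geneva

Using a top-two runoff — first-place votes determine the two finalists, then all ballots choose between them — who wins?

Round 1 first-place votes: Boston 7, Chicago 10, Edmonton 15, Geneva 0, Houston 8. Edmonton and Chicago advance.
Runoff: Edmonton is ranked above Chicago on 26 ballots, Chicago above Edmonton on 14.

Edmonton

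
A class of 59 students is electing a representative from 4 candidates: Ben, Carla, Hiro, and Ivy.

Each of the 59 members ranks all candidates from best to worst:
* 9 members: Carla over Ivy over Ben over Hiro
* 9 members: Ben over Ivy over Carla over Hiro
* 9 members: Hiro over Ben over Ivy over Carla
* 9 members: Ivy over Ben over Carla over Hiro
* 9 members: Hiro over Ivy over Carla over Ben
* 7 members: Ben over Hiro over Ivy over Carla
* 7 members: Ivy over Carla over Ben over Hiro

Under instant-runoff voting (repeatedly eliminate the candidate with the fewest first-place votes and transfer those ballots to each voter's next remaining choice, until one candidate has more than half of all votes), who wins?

Round 1: Ben 16, Carla 9, Hiro 18, Ivy 16. Carla eliminated.
Round 2: Ben 16, Hiro 18, Ivy 25. Ben eliminated.
Round 3: Hiro 25, Ivy 34. Ivy has a majority (≥30).

Ivy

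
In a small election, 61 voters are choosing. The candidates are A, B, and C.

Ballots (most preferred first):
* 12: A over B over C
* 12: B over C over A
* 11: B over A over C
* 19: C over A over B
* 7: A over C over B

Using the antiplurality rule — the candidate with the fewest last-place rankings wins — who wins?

A

Last-place votes: A 12, B 26, C 23.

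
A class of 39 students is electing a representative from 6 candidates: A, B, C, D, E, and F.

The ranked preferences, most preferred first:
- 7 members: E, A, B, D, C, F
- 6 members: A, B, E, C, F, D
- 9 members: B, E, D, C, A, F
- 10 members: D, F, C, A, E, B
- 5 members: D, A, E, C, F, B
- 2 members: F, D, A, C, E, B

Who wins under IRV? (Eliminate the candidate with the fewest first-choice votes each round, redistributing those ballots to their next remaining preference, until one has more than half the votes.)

Round 1: A 6, B 9, C 0, D 15, E 7, F 2. C eliminated.
Round 2: A 6, B 9, D 15, E 7, F 2. F eliminated.
Round 3: A 6, B 9, D 17, E 7. A eliminated.
Round 4: B 15, D 17, E 7. E eliminated.
Round 5: B 22, D 17. B has a majority (≥20).

B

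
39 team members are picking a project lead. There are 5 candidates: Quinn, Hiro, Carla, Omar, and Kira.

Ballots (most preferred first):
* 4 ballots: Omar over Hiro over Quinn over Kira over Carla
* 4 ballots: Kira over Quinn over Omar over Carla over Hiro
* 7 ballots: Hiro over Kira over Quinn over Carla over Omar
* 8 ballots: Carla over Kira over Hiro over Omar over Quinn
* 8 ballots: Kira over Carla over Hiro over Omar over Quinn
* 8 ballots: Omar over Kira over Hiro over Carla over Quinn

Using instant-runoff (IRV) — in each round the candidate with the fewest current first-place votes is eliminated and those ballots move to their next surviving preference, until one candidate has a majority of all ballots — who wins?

Round 1: Quinn 0, Hiro 7, Carla 8, Omar 12, Kira 12. Quinn eliminated.
Round 2: Hiro 7, Carla 8, Omar 12, Kira 12. Hiro eliminated.
Round 3: Carla 8, Omar 12, Kira 19. Carla eliminated.
Round 4: Omar 12, Kira 27. Kira has a majority (≥20).

Kira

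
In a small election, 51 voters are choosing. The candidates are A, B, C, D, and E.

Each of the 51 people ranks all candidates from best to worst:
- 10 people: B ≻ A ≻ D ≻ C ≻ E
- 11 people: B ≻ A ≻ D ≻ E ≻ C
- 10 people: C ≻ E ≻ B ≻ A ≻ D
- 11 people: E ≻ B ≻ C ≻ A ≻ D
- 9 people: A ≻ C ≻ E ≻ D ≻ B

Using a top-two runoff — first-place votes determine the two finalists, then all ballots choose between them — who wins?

Round 1 first-place votes: A 9, B 21, C 10, D 0, E 11. B and E advance.
Runoff: B is ranked above E on 21 ballots, E above B on 30.

E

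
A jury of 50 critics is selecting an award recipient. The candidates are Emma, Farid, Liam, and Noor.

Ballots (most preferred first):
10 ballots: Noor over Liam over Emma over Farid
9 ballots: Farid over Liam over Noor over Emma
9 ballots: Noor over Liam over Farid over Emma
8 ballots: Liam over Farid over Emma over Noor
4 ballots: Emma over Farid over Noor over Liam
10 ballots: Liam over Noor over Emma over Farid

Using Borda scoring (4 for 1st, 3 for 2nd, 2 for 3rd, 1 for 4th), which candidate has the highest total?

Emma: 10×2 + 9×1 + 9×1 + 8×2 + 4×4 + 10×2 = 90
Farid: 10×1 + 9×4 + 9×2 + 8×3 + 4×3 + 10×1 = 110
Liam: 10×3 + 9×3 + 9×3 + 8×4 + 4×1 + 10×4 = 160
Noor: 10×4 + 9×2 + 9×4 + 8×1 + 4×2 + 10×3 = 140

Liam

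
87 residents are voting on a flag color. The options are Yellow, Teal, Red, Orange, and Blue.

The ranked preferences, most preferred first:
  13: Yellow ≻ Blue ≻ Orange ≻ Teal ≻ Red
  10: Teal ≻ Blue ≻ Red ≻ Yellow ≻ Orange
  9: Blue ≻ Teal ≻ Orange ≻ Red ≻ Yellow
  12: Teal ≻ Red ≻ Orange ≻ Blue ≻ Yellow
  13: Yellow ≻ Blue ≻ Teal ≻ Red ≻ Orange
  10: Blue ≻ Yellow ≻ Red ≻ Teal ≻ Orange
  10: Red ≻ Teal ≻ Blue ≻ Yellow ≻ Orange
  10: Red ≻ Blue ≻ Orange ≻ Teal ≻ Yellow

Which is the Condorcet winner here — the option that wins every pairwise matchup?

Blue

Blue vs Yellow: 61–26
Blue vs Teal: 55–32
Blue vs Red: 55–32
Blue vs Orange: 75–12
Blue beats every other option.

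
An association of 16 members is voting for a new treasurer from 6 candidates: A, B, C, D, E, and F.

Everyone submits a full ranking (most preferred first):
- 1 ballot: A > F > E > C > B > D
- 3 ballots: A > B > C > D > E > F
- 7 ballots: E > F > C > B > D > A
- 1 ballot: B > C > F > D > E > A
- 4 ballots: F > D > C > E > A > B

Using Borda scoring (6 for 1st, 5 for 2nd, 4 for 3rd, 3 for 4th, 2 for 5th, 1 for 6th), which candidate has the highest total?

A: 1×6 + 3×6 + 7×1 + 1×1 + 4×2 = 40
B: 1×2 + 3×5 + 7×3 + 1×6 + 4×1 = 48
C: 1×3 + 3×4 + 7×4 + 1×5 + 4×4 = 64
D: 1×1 + 3×3 + 7×2 + 1×3 + 4×5 = 47
E: 1×4 + 3×2 + 7×6 + 1×2 + 4×3 = 66
F: 1×5 + 3×1 + 7×5 + 1×4 + 4×6 = 71

F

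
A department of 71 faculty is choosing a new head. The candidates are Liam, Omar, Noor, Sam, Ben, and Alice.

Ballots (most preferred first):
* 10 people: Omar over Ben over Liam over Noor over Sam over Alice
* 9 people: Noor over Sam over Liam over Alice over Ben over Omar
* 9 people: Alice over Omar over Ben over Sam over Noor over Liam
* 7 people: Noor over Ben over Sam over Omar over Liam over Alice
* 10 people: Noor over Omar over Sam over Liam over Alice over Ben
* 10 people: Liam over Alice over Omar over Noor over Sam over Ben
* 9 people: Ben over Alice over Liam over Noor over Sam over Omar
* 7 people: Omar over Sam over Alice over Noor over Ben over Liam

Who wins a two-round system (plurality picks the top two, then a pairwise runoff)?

Omar

Round 1 first-place votes: Liam 10, Omar 17, Noor 26, Sam 0, Ben 9, Alice 9. Noor and Omar advance.
Runoff: Noor is ranked above Omar on 35 ballots, Omar above Noor on 36.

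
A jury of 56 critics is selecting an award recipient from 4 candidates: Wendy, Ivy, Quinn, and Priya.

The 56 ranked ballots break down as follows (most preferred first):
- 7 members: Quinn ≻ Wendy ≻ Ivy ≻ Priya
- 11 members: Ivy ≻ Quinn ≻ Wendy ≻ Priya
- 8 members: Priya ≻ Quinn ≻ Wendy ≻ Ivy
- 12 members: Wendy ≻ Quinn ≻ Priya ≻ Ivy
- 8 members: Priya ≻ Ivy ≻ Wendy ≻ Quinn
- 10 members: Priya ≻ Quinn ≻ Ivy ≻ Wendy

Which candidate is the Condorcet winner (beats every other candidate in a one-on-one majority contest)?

Quinn vs Wendy: 36–20
Quinn vs Ivy: 37–19
Quinn vs Priya: 30–26
Quinn beats every other candidate.

Quinn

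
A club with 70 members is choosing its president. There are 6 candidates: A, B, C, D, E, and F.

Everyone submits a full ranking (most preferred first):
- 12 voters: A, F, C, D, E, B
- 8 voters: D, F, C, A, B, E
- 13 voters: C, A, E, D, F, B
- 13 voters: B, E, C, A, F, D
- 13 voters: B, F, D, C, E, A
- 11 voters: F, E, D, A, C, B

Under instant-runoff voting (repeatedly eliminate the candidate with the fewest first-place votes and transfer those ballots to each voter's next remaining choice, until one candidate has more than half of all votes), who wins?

F

Round 1: A 12, B 26, C 13, D 8, E 0, F 11. E eliminated.
Round 2: A 12, B 26, C 13, D 8, F 11. D eliminated.
Round 3: A 12, B 26, C 13, F 19. A eliminated.
Round 4: B 26, C 13, F 31. C eliminated.
Round 5: B 26, F 44. F has a majority (≥36).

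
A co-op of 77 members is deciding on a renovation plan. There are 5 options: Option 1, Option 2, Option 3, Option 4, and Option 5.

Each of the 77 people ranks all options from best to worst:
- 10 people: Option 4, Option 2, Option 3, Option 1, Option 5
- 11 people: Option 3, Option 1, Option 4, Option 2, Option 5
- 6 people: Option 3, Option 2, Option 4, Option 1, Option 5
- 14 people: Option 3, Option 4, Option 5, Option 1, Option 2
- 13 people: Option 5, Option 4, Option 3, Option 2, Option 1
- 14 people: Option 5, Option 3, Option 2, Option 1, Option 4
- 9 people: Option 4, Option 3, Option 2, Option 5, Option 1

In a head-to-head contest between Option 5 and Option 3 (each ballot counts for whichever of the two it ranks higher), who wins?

Option 5 is ranked above Option 3 on 27 ballots; Option 3 above Option 5 on 50.

Option 3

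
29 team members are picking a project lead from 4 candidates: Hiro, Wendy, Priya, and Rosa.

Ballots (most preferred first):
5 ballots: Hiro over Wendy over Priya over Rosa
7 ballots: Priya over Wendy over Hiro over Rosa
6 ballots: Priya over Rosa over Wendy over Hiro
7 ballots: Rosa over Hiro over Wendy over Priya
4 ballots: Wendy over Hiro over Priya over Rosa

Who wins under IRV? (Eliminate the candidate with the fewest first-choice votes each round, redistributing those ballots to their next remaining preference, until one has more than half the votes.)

Round 1: Hiro 5, Wendy 4, Priya 13, Rosa 7. Wendy eliminated.
Round 2: Hiro 9, Priya 13, Rosa 7. Rosa eliminated.
Round 3: Hiro 16, Priya 13. Hiro has a majority (≥15).

Hiro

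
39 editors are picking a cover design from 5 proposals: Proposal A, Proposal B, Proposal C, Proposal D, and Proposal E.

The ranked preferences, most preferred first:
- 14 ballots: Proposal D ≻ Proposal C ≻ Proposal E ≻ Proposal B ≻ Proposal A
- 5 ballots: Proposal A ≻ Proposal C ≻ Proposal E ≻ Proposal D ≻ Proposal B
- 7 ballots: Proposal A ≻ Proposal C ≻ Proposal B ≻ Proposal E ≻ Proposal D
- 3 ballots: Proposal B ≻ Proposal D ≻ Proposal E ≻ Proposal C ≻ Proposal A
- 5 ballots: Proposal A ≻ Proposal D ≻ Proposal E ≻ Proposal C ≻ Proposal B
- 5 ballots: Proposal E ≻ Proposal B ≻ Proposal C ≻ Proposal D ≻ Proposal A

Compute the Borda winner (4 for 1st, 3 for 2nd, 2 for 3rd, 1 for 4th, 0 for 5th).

Proposal C

Proposal A: 14×0 + 5×4 + 7×4 + 3×0 + 5×4 + 5×0 = 68
Proposal B: 14×1 + 5×0 + 7×2 + 3×4 + 5×0 + 5×3 = 55
Proposal C: 14×3 + 5×3 + 7×3 + 3×1 + 5×1 + 5×2 = 96
Proposal D: 14×4 + 5×1 + 7×0 + 3×3 + 5×3 + 5×1 = 90
Proposal E: 14×2 + 5×2 + 7×1 + 3×2 + 5×2 + 5×4 = 81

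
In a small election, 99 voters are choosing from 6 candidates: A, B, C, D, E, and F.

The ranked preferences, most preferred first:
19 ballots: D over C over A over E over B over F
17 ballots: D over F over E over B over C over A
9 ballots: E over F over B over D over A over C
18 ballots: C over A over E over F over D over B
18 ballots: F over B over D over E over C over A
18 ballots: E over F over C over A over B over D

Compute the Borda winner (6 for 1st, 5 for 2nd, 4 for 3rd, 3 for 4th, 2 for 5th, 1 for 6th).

A: 19×4 + 17×1 + 9×2 + 18×5 + 18×1 + 18×3 = 273
B: 19×2 + 17×3 + 9×4 + 18×1 + 18×5 + 18×2 = 269
C: 19×5 + 17×2 + 9×1 + 18×6 + 18×2 + 18×4 = 354
D: 19×6 + 17×6 + 9×3 + 18×2 + 18×4 + 18×1 = 369
E: 19×3 + 17×4 + 9×6 + 18×4 + 18×3 + 18×6 = 413
F: 19×1 + 17×5 + 9×5 + 18×3 + 18×6 + 18×5 = 401

E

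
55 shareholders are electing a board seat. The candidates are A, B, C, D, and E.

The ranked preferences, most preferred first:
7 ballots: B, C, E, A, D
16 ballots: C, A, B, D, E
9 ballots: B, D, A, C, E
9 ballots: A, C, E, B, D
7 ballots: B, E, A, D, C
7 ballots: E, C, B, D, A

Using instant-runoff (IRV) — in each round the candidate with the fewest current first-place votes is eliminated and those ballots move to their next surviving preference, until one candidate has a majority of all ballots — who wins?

C

Round 1: A 9, B 23, C 16, D 0, E 7. D eliminated.
Round 2: A 9, B 23, C 16, E 7. E eliminated.
Round 3: A 9, B 23, C 23. A eliminated.
Round 4: B 23, C 32. C has a majority (≥28).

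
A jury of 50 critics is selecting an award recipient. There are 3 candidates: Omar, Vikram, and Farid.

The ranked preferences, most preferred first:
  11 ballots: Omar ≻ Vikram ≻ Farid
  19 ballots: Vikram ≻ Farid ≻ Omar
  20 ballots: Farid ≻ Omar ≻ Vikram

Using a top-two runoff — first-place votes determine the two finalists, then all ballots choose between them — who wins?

Round 1 first-place votes: Omar 11, Vikram 19, Farid 20. Farid and Vikram advance.
Runoff: Farid is ranked above Vikram on 20 ballots, Vikram above Farid on 30.

Vikram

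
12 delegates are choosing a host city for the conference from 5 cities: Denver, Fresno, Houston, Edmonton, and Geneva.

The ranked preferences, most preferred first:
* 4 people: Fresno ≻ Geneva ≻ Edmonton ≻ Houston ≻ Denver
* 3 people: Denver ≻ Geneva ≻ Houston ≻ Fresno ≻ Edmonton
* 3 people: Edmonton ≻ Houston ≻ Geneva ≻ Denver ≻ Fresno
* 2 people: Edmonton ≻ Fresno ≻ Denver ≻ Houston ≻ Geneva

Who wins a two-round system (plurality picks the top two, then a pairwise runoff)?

Round 1 first-place votes: Denver 3, Fresno 4, Houston 0, Edmonton 5, Geneva 0. Edmonton and Fresno advance.
Runoff: Edmonton is ranked above Fresno on 5 ballots, Fresno above Edmonton on 7.

Fresno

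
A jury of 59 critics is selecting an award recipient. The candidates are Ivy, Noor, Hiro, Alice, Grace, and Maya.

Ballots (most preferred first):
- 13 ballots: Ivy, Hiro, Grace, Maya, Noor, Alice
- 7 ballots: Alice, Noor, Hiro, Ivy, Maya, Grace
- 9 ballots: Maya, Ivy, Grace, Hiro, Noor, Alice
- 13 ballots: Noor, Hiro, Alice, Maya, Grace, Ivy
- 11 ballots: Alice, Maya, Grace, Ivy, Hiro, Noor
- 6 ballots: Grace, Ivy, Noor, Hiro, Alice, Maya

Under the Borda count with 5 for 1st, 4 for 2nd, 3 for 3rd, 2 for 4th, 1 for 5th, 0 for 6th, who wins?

Ivy: 13×5 + 7×2 + 9×4 + 13×0 + 11×2 + 6×4 = 161
Noor: 13×1 + 7×4 + 9×1 + 13×5 + 11×0 + 6×3 = 133
Hiro: 13×4 + 7×3 + 9×2 + 13×4 + 11×1 + 6×2 = 166
Alice: 13×0 + 7×5 + 9×0 + 13×3 + 11×5 + 6×1 = 135
Grace: 13×3 + 7×0 + 9×3 + 13×1 + 11×3 + 6×5 = 142
Maya: 13×2 + 7×1 + 9×5 + 13×2 + 11×4 + 6×0 = 148

Hiro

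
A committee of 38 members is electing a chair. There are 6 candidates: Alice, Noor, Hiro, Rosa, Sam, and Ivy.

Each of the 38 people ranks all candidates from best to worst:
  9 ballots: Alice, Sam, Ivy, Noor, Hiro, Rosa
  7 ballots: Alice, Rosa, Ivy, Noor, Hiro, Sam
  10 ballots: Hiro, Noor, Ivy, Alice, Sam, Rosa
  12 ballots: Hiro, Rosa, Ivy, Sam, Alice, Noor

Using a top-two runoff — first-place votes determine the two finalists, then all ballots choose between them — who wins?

Hiro

Round 1 first-place votes: Alice 16, Noor 0, Hiro 22, Rosa 0, Sam 0, Ivy 0. Hiro and Alice advance.
Runoff: Hiro is ranked above Alice on 22 ballots, Alice above Hiro on 16.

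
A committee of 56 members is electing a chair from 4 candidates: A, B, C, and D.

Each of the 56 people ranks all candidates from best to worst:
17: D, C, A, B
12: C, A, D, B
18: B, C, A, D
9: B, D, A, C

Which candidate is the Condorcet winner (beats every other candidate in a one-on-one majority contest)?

C vs A: 47–9
C vs B: 29–27
C vs D: 30–26
C beats every other candidate.

C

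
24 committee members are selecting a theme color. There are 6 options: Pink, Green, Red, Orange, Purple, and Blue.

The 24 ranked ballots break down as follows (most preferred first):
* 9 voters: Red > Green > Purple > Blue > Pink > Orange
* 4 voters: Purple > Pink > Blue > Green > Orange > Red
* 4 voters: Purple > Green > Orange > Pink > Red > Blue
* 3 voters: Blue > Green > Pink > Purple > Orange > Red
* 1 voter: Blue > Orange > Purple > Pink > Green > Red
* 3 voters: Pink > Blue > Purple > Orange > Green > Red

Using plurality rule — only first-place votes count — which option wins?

First-place votes: Pink 3, Green 0, Red 9, Orange 0, Purple 8, Blue 4.

Red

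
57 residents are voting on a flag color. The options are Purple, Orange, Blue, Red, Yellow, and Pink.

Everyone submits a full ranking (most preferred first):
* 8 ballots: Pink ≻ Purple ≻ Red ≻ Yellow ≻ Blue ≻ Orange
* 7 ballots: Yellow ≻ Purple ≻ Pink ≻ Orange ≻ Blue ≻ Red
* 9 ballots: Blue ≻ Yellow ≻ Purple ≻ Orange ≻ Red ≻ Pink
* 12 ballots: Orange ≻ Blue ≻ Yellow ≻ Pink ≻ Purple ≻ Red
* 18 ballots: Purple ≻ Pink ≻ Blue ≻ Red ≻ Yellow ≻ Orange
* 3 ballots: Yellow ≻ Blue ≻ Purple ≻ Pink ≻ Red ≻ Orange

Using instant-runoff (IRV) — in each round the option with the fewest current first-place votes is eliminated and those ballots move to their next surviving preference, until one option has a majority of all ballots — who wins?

Round 1: Purple 18, Orange 12, Blue 9, Red 0, Yellow 10, Pink 8. Red eliminated.
Round 2: Purple 18, Orange 12, Blue 9, Yellow 10, Pink 8. Pink eliminated.
Round 3: Purple 26, Orange 12, Blue 9, Yellow 10. Blue eliminated.
Round 4: Purple 26, Orange 12, Yellow 19. Orange eliminated.
Round 5: Purple 26, Yellow 31. Yellow has a majority (≥29).

Yellow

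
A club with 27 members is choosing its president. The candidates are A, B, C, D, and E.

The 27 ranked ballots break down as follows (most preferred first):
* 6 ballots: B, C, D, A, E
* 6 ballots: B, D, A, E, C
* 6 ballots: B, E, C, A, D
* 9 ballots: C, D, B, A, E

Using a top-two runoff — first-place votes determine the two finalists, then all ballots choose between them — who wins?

Round 1 first-place votes: A 0, B 18, C 9, D 0, E 0. B and C advance.
Runoff: B is ranked above C on 18 ballots, C above B on 9.

B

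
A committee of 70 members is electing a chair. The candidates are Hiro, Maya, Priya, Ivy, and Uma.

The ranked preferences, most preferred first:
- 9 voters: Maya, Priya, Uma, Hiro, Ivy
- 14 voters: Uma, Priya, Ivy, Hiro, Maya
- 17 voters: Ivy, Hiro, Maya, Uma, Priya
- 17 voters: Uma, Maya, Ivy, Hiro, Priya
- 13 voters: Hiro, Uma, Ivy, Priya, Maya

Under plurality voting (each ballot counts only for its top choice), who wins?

First-place votes: Hiro 13, Maya 9, Priya 0, Ivy 17, Uma 31.

Uma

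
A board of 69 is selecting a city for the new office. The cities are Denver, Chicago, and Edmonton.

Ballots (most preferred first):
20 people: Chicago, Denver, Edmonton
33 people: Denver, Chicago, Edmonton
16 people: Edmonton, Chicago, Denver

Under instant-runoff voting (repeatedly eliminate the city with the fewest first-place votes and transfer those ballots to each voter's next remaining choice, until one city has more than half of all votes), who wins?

Round 1: Denver 33, Chicago 20, Edmonton 16. Edmonton eliminated.
Round 2: Denver 33, Chicago 36. Chicago has a majority (≥35).

Chicago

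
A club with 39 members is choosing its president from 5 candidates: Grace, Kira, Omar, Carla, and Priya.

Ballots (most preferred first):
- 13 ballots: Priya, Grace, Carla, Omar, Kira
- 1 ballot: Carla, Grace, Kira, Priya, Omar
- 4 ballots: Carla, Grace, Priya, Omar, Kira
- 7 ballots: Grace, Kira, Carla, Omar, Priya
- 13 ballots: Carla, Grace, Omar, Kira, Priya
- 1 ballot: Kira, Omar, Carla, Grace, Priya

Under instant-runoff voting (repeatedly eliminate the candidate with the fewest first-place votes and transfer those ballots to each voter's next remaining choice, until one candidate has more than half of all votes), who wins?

Carla

Round 1: Grace 7, Kira 1, Omar 0, Carla 18, Priya 13. Omar eliminated.
Round 2: Grace 7, Kira 1, Carla 18, Priya 13. Kira eliminated.
Round 3: Grace 7, Carla 19, Priya 13. Grace eliminated.
Round 4: Carla 26, Priya 13. Carla has a majority (≥20).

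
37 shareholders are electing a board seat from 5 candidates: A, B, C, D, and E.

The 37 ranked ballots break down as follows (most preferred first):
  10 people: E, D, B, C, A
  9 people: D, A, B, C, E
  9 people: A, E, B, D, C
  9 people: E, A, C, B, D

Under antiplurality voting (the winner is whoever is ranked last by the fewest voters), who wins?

B

Last-place votes: A 10, B 0, C 9, D 9, E 9.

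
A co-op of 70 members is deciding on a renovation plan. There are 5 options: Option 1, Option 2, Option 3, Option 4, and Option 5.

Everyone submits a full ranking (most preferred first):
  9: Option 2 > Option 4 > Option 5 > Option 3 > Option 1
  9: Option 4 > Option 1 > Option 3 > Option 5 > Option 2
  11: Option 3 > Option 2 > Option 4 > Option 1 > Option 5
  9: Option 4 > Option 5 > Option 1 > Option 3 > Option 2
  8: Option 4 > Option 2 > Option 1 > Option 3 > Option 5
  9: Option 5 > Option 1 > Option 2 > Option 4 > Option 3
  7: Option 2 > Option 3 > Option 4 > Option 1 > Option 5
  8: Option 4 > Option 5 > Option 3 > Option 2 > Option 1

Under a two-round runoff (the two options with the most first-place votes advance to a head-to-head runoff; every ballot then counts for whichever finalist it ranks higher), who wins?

Round 1 first-place votes: Option 1 0, Option 2 16, Option 3 11, Option 4 34, Option 5 9. Option 4 and Option 2 advance.
Runoff: Option 4 is ranked above Option 2 on 34 ballots, Option 2 above Option 4 on 36.

Option 2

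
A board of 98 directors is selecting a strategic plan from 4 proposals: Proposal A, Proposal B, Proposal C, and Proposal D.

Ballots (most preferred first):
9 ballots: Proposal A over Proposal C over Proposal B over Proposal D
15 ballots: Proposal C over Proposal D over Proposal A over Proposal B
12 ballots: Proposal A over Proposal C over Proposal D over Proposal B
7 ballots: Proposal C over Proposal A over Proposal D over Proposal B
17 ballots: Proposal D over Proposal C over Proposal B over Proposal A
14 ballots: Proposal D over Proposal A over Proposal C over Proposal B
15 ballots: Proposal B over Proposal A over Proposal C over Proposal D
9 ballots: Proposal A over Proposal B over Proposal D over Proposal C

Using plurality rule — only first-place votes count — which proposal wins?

First-place votes: Proposal A 30, Proposal B 15, Proposal C 22, Proposal D 31.

Proposal D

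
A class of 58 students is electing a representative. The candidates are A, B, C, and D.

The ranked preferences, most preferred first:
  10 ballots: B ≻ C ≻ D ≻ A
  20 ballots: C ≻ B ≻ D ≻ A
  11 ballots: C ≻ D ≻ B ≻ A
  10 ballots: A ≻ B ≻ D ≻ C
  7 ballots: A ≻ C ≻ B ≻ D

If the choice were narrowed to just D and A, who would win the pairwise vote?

D

D is ranked above A on 41 ballots; A above D on 17.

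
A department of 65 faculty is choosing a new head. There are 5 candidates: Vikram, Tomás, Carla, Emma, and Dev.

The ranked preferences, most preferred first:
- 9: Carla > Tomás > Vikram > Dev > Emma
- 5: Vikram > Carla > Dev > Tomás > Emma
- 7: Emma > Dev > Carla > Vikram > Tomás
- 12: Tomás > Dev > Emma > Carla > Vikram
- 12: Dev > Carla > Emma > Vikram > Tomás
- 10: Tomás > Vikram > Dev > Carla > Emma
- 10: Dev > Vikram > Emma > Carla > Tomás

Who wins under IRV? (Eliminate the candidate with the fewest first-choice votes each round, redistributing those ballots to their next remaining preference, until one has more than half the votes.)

Dev

Round 1: Vikram 5, Tomás 22, Carla 9, Emma 7, Dev 22. Vikram eliminated.
Round 2: Tomás 22, Carla 14, Emma 7, Dev 22. Emma eliminated.
Round 3: Tomás 22, Carla 14, Dev 29. Carla eliminated.
Round 4: Tomás 31, Dev 34. Dev has a majority (≥33).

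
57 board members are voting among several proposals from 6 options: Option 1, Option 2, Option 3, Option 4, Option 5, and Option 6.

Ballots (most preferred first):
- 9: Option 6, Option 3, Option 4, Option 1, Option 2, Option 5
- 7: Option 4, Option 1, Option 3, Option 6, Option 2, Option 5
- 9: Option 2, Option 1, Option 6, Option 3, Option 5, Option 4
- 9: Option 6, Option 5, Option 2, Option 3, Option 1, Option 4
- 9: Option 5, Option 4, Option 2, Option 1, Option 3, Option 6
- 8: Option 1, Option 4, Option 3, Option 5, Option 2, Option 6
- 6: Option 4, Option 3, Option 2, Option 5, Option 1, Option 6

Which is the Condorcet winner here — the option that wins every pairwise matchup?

Option 4

Option 4 vs Option 1: 31–26
Option 4 vs Option 2: 39–18
Option 4 vs Option 3: 30–27
Option 4 vs Option 5: 30–27
Option 4 vs Option 6: 30–27
Option 4 beats every other option.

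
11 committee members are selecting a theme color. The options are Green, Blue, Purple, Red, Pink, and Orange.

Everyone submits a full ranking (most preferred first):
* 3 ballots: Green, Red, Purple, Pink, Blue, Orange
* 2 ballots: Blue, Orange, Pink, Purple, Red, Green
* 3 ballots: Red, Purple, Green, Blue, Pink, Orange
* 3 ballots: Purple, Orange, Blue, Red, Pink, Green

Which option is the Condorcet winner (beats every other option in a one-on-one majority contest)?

Red vs Green: 8–3
Red vs Blue: 6–5
Red vs Purple: 6–5
Red vs Pink: 9–2
Red vs Orange: 6–5
Red beats every other option.

Red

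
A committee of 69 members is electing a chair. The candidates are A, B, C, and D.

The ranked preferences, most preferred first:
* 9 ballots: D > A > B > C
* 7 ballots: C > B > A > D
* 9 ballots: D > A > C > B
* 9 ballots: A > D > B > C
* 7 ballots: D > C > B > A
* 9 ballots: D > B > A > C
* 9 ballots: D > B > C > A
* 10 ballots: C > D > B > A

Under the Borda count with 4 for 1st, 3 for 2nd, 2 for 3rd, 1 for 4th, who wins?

D

A: 9×3 + 7×2 + 9×3 + 9×4 + 7×1 + 9×2 + 9×1 + 10×1 = 148
B: 9×2 + 7×3 + 9×1 + 9×2 + 7×2 + 9×3 + 9×3 + 10×2 = 154
C: 9×1 + 7×4 + 9×2 + 9×1 + 7×3 + 9×1 + 9×2 + 10×4 = 152
D: 9×4 + 7×1 + 9×4 + 9×3 + 7×4 + 9×4 + 9×4 + 10×3 = 236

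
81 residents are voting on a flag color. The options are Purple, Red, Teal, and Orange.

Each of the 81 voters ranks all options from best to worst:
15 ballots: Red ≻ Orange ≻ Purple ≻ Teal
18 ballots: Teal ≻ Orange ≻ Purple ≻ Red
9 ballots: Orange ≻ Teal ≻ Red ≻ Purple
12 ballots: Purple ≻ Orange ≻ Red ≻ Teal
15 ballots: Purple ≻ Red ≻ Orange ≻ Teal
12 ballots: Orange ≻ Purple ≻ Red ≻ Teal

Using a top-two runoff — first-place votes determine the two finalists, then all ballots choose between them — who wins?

Round 1 first-place votes: Purple 27, Red 15, Teal 18, Orange 21. Purple and Orange advance.
Runoff: Purple is ranked above Orange on 27 ballots, Orange above Purple on 54.

Orange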